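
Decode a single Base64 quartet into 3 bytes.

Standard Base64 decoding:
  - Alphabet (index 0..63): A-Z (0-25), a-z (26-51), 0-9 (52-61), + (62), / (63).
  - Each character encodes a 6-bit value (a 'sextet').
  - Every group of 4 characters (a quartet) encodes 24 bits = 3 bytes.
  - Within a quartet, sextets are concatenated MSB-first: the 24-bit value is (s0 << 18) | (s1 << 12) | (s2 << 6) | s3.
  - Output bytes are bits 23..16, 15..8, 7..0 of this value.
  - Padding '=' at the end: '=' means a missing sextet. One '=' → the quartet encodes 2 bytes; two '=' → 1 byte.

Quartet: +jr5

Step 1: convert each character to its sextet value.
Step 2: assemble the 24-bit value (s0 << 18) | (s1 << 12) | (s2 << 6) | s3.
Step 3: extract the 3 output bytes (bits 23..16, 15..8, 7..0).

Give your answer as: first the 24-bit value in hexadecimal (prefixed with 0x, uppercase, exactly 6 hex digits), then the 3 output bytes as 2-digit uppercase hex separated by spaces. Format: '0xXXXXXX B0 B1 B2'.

Answer: 0xFA3AF9 FA 3A F9

Derivation:
Sextets: +=62, j=35, r=43, 5=57
24-bit: (62<<18) | (35<<12) | (43<<6) | 57
      = 0xF80000 | 0x023000 | 0x000AC0 | 0x000039
      = 0xFA3AF9
Bytes: (v>>16)&0xFF=FA, (v>>8)&0xFF=3A, v&0xFF=F9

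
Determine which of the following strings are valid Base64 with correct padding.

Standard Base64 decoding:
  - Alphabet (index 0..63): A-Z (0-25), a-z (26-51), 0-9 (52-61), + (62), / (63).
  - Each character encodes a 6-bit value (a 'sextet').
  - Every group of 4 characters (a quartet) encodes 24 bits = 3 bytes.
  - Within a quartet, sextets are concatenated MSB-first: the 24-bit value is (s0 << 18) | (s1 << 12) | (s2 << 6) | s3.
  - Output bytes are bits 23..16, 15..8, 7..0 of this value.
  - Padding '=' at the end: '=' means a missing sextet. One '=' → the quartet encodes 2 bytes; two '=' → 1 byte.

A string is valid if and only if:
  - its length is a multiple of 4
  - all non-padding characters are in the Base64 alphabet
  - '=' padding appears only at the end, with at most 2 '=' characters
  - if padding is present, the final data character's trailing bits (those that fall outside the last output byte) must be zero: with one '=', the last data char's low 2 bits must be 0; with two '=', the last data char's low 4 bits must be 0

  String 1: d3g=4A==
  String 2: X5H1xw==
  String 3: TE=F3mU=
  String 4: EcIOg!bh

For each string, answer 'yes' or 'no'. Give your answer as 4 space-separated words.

Answer: no yes no no

Derivation:
String 1: 'd3g=4A==' → invalid (bad char(s): ['=']; '=' in middle)
String 2: 'X5H1xw==' → valid
String 3: 'TE=F3mU=' → invalid (bad char(s): ['=']; '=' in middle)
String 4: 'EcIOg!bh' → invalid (bad char(s): ['!'])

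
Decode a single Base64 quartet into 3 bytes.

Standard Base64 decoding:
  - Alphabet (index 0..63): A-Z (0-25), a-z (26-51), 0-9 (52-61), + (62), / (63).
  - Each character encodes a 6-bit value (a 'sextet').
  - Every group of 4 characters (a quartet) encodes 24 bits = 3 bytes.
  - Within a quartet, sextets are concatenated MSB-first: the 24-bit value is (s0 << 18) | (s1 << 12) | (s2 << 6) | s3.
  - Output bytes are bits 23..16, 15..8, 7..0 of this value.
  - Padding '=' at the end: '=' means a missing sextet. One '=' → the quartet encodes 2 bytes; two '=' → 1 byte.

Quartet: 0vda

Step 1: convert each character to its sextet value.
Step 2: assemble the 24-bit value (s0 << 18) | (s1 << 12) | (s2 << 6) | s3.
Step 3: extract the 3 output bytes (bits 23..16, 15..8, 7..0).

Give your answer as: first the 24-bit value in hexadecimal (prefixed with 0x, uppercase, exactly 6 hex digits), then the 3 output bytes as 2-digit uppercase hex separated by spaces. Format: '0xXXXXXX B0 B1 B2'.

Answer: 0xD2F75A D2 F7 5A

Derivation:
Sextets: 0=52, v=47, d=29, a=26
24-bit: (52<<18) | (47<<12) | (29<<6) | 26
      = 0xD00000 | 0x02F000 | 0x000740 | 0x00001A
      = 0xD2F75A
Bytes: (v>>16)&0xFF=D2, (v>>8)&0xFF=F7, v&0xFF=5A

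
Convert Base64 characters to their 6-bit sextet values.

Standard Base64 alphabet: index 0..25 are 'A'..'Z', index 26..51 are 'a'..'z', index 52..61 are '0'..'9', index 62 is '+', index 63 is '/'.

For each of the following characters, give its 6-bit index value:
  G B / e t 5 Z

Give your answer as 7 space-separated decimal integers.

Answer: 6 1 63 30 45 57 25

Derivation:
'G': A..Z range, ord('G') − ord('A') = 6
'B': A..Z range, ord('B') − ord('A') = 1
'/': index 63
'e': a..z range, 26 + ord('e') − ord('a') = 30
't': a..z range, 26 + ord('t') − ord('a') = 45
'5': 0..9 range, 52 + ord('5') − ord('0') = 57
'Z': A..Z range, ord('Z') − ord('A') = 25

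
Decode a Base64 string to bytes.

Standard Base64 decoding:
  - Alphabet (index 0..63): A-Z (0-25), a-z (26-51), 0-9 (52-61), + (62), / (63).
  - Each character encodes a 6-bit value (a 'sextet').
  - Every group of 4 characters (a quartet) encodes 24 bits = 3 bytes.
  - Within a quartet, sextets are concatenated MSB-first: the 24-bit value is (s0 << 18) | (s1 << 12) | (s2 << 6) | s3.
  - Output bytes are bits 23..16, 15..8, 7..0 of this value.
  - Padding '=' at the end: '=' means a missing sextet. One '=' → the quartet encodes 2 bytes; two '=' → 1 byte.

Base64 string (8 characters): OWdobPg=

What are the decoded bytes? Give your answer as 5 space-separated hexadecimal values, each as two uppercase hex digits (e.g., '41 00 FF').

After char 0 ('O'=14): chars_in_quartet=1 acc=0xE bytes_emitted=0
After char 1 ('W'=22): chars_in_quartet=2 acc=0x396 bytes_emitted=0
After char 2 ('d'=29): chars_in_quartet=3 acc=0xE59D bytes_emitted=0
After char 3 ('o'=40): chars_in_quartet=4 acc=0x396768 -> emit 39 67 68, reset; bytes_emitted=3
After char 4 ('b'=27): chars_in_quartet=1 acc=0x1B bytes_emitted=3
After char 5 ('P'=15): chars_in_quartet=2 acc=0x6CF bytes_emitted=3
After char 6 ('g'=32): chars_in_quartet=3 acc=0x1B3E0 bytes_emitted=3
Padding '=': partial quartet acc=0x1B3E0 -> emit 6C F8; bytes_emitted=5

Answer: 39 67 68 6C F8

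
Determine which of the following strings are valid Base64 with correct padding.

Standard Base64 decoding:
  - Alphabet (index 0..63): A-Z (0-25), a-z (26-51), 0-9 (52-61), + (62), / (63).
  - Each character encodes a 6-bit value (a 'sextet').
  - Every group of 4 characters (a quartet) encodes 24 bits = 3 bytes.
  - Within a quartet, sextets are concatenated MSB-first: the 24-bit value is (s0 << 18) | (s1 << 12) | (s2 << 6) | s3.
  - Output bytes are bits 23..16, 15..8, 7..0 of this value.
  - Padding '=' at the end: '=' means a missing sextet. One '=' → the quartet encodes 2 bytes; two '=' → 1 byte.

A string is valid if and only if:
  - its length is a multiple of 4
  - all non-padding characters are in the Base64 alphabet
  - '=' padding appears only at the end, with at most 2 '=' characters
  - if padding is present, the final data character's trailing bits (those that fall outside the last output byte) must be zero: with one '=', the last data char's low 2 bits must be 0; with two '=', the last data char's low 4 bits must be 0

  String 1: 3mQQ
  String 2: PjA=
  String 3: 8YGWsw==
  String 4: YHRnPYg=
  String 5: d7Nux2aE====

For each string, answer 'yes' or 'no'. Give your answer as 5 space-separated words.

Answer: yes yes yes yes no

Derivation:
String 1: '3mQQ' → valid
String 2: 'PjA=' → valid
String 3: '8YGWsw==' → valid
String 4: 'YHRnPYg=' → valid
String 5: 'd7Nux2aE====' → invalid (4 pad chars (max 2))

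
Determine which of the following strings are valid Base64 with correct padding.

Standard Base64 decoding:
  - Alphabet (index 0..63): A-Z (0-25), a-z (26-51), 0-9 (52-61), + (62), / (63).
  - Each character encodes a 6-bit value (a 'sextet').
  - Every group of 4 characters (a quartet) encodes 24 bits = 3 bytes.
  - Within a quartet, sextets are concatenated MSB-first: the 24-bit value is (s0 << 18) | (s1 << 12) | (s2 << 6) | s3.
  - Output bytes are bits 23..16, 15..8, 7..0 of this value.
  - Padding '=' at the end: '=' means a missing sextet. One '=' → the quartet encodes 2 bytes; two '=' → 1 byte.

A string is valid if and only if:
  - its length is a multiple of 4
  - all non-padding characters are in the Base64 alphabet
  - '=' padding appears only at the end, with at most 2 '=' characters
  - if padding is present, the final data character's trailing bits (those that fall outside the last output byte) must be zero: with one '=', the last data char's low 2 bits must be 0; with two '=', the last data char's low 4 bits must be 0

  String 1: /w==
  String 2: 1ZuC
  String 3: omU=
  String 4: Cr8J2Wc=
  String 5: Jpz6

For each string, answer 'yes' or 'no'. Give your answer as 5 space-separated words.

String 1: '/w==' → valid
String 2: '1ZuC' → valid
String 3: 'omU=' → valid
String 4: 'Cr8J2Wc=' → valid
String 5: 'Jpz6' → valid

Answer: yes yes yes yes yes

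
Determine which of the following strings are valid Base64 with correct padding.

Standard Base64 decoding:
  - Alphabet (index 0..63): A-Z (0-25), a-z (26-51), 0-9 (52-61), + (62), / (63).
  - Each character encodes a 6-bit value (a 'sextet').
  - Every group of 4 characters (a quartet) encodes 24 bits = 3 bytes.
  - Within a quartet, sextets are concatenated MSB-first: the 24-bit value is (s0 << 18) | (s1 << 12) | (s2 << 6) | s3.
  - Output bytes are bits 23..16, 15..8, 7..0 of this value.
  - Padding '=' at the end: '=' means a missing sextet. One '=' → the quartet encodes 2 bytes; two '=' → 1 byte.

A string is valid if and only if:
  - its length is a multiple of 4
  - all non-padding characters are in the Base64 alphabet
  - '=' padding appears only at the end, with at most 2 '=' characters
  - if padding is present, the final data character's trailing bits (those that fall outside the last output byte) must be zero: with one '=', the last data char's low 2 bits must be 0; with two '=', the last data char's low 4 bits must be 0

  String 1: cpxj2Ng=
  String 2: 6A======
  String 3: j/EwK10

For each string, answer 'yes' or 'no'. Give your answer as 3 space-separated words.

String 1: 'cpxj2Ng=' → valid
String 2: '6A======' → invalid (6 pad chars (max 2))
String 3: 'j/EwK10' → invalid (len=7 not mult of 4)

Answer: yes no no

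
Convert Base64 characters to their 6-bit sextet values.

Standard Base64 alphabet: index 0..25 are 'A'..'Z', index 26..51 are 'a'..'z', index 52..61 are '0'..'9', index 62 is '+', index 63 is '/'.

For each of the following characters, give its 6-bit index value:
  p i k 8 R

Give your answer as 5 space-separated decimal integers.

Answer: 41 34 36 60 17

Derivation:
'p': a..z range, 26 + ord('p') − ord('a') = 41
'i': a..z range, 26 + ord('i') − ord('a') = 34
'k': a..z range, 26 + ord('k') − ord('a') = 36
'8': 0..9 range, 52 + ord('8') − ord('0') = 60
'R': A..Z range, ord('R') − ord('A') = 17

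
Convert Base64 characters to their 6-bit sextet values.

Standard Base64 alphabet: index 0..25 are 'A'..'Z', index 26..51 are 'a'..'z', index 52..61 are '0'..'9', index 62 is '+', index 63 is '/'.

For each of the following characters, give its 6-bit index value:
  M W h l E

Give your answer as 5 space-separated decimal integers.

'M': A..Z range, ord('M') − ord('A') = 12
'W': A..Z range, ord('W') − ord('A') = 22
'h': a..z range, 26 + ord('h') − ord('a') = 33
'l': a..z range, 26 + ord('l') − ord('a') = 37
'E': A..Z range, ord('E') − ord('A') = 4

Answer: 12 22 33 37 4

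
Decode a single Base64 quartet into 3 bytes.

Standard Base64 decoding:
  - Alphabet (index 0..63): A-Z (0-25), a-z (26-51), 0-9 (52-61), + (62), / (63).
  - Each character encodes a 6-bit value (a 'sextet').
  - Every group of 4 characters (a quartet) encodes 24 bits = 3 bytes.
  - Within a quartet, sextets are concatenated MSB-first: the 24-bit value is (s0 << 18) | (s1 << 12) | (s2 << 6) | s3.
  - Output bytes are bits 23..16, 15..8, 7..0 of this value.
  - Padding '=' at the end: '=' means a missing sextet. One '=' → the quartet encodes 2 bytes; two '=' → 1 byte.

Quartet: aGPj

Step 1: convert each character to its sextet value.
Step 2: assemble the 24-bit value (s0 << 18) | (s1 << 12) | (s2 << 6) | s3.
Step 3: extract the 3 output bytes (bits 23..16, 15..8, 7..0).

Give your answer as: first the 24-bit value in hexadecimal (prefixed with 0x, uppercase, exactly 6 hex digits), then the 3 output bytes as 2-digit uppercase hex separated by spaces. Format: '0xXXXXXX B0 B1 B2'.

Answer: 0x6863E3 68 63 E3

Derivation:
Sextets: a=26, G=6, P=15, j=35
24-bit: (26<<18) | (6<<12) | (15<<6) | 35
      = 0x680000 | 0x006000 | 0x0003C0 | 0x000023
      = 0x6863E3
Bytes: (v>>16)&0xFF=68, (v>>8)&0xFF=63, v&0xFF=E3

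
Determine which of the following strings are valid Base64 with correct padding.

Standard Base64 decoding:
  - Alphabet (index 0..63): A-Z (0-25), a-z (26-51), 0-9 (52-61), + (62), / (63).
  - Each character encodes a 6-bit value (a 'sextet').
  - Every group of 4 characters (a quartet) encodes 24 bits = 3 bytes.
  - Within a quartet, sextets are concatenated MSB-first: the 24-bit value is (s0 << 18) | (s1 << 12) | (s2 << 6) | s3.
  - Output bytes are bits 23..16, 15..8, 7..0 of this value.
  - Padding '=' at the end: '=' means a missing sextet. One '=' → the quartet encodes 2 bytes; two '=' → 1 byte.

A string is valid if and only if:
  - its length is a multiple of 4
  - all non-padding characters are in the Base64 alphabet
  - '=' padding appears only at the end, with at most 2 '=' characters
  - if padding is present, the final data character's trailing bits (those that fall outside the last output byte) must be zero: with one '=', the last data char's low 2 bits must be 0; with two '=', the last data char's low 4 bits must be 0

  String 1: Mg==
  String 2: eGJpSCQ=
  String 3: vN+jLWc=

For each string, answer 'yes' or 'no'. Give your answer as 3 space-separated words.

String 1: 'Mg==' → valid
String 2: 'eGJpSCQ=' → valid
String 3: 'vN+jLWc=' → valid

Answer: yes yes yes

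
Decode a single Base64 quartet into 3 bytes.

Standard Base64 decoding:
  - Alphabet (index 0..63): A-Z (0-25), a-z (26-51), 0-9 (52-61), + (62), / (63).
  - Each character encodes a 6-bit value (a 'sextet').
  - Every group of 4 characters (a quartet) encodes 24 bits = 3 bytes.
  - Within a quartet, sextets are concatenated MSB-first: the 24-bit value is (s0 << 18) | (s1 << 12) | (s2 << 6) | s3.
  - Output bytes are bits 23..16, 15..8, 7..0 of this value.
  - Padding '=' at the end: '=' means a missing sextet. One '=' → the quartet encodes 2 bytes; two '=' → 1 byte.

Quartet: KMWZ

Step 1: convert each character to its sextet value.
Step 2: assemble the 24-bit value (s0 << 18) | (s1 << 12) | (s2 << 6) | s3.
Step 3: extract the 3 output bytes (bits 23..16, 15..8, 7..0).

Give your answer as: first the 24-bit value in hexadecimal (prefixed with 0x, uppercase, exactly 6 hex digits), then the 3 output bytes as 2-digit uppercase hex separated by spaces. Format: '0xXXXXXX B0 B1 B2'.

Sextets: K=10, M=12, W=22, Z=25
24-bit: (10<<18) | (12<<12) | (22<<6) | 25
      = 0x280000 | 0x00C000 | 0x000580 | 0x000019
      = 0x28C599
Bytes: (v>>16)&0xFF=28, (v>>8)&0xFF=C5, v&0xFF=99

Answer: 0x28C599 28 C5 99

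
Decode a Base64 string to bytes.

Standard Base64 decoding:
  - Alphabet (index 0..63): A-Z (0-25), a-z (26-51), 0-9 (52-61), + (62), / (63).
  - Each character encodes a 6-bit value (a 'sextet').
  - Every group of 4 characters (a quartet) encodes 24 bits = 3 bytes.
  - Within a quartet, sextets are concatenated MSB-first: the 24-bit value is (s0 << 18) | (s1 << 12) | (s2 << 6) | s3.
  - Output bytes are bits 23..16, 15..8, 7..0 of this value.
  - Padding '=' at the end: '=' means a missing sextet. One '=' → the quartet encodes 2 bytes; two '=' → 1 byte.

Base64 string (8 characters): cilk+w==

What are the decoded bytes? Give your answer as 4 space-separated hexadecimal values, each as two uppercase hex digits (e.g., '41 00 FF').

After char 0 ('c'=28): chars_in_quartet=1 acc=0x1C bytes_emitted=0
After char 1 ('i'=34): chars_in_quartet=2 acc=0x722 bytes_emitted=0
After char 2 ('l'=37): chars_in_quartet=3 acc=0x1C8A5 bytes_emitted=0
After char 3 ('k'=36): chars_in_quartet=4 acc=0x722964 -> emit 72 29 64, reset; bytes_emitted=3
After char 4 ('+'=62): chars_in_quartet=1 acc=0x3E bytes_emitted=3
After char 5 ('w'=48): chars_in_quartet=2 acc=0xFB0 bytes_emitted=3
Padding '==': partial quartet acc=0xFB0 -> emit FB; bytes_emitted=4

Answer: 72 29 64 FB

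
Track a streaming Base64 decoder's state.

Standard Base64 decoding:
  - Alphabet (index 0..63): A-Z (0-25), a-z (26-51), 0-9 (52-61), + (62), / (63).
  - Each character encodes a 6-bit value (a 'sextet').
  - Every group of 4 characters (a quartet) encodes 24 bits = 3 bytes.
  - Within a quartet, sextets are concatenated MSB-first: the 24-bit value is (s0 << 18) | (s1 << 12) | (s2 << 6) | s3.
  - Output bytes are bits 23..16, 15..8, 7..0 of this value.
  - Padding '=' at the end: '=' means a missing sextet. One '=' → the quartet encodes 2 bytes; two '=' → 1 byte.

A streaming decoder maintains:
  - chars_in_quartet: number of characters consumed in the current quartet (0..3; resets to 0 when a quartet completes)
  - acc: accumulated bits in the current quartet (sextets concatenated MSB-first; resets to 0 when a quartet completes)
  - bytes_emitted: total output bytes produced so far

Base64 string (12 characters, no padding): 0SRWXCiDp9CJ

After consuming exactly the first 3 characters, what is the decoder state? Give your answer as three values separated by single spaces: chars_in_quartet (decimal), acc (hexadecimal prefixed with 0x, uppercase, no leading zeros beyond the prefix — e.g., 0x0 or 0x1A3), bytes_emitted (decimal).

After char 0 ('0'=52): chars_in_quartet=1 acc=0x34 bytes_emitted=0
After char 1 ('S'=18): chars_in_quartet=2 acc=0xD12 bytes_emitted=0
After char 2 ('R'=17): chars_in_quartet=3 acc=0x34491 bytes_emitted=0

Answer: 3 0x34491 0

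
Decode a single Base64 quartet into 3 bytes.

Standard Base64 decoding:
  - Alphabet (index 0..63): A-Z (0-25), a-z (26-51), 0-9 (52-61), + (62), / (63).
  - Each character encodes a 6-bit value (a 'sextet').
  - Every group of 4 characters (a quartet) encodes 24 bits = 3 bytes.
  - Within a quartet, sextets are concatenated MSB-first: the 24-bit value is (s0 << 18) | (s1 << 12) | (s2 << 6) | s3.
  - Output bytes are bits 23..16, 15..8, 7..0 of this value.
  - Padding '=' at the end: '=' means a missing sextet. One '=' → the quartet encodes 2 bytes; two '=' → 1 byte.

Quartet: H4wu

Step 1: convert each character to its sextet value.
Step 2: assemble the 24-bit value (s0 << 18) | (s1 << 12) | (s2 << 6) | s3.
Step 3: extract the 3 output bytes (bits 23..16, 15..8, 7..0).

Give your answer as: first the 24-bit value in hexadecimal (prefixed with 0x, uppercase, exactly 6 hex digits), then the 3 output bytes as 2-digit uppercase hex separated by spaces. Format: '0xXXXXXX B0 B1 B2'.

Sextets: H=7, 4=56, w=48, u=46
24-bit: (7<<18) | (56<<12) | (48<<6) | 46
      = 0x1C0000 | 0x038000 | 0x000C00 | 0x00002E
      = 0x1F8C2E
Bytes: (v>>16)&0xFF=1F, (v>>8)&0xFF=8C, v&0xFF=2E

Answer: 0x1F8C2E 1F 8C 2E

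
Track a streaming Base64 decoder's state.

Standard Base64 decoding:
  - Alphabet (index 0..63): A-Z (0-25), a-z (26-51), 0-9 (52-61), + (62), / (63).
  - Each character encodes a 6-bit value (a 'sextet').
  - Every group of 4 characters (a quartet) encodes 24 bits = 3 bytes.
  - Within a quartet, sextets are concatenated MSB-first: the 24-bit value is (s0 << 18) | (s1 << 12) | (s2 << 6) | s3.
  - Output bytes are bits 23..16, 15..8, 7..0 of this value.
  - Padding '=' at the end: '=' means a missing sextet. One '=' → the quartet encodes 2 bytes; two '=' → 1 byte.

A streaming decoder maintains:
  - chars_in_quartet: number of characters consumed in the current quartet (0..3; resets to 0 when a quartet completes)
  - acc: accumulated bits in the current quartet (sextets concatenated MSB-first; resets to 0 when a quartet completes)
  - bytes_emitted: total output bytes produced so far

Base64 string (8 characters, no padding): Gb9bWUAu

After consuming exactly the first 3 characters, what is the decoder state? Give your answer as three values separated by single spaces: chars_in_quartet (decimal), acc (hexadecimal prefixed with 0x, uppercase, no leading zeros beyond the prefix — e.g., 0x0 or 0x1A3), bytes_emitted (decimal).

After char 0 ('G'=6): chars_in_quartet=1 acc=0x6 bytes_emitted=0
After char 1 ('b'=27): chars_in_quartet=2 acc=0x19B bytes_emitted=0
After char 2 ('9'=61): chars_in_quartet=3 acc=0x66FD bytes_emitted=0

Answer: 3 0x66FD 0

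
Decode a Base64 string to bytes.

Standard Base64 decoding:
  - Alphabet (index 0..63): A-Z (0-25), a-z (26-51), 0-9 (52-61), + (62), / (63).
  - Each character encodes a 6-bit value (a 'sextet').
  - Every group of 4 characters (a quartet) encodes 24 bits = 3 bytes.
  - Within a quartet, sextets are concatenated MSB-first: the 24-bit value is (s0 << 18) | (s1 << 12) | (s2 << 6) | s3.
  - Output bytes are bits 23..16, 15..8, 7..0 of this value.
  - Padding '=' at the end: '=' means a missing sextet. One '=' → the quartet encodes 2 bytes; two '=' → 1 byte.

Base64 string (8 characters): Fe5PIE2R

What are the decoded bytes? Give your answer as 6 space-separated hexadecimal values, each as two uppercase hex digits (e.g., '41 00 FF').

Answer: 15 EE 4F 20 4D 91

Derivation:
After char 0 ('F'=5): chars_in_quartet=1 acc=0x5 bytes_emitted=0
After char 1 ('e'=30): chars_in_quartet=2 acc=0x15E bytes_emitted=0
After char 2 ('5'=57): chars_in_quartet=3 acc=0x57B9 bytes_emitted=0
After char 3 ('P'=15): chars_in_quartet=4 acc=0x15EE4F -> emit 15 EE 4F, reset; bytes_emitted=3
After char 4 ('I'=8): chars_in_quartet=1 acc=0x8 bytes_emitted=3
After char 5 ('E'=4): chars_in_quartet=2 acc=0x204 bytes_emitted=3
After char 6 ('2'=54): chars_in_quartet=3 acc=0x8136 bytes_emitted=3
After char 7 ('R'=17): chars_in_quartet=4 acc=0x204D91 -> emit 20 4D 91, reset; bytes_emitted=6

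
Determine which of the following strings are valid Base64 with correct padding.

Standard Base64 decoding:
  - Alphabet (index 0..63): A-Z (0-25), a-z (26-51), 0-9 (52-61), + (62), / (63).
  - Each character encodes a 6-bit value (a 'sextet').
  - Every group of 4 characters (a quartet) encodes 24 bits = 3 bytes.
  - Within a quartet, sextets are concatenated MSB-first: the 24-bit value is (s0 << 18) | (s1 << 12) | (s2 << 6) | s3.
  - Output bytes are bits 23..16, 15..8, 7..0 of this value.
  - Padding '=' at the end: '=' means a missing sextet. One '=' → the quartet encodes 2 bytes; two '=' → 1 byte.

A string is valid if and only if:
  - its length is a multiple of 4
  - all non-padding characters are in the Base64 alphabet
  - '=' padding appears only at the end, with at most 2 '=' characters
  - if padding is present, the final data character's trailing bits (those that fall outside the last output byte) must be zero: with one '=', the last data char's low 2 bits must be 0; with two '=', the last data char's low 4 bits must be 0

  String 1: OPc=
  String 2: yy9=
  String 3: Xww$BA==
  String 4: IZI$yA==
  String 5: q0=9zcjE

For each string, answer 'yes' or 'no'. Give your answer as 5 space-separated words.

String 1: 'OPc=' → valid
String 2: 'yy9=' → invalid (bad trailing bits)
String 3: 'Xww$BA==' → invalid (bad char(s): ['$'])
String 4: 'IZI$yA==' → invalid (bad char(s): ['$'])
String 5: 'q0=9zcjE' → invalid (bad char(s): ['=']; '=' in middle)

Answer: yes no no no no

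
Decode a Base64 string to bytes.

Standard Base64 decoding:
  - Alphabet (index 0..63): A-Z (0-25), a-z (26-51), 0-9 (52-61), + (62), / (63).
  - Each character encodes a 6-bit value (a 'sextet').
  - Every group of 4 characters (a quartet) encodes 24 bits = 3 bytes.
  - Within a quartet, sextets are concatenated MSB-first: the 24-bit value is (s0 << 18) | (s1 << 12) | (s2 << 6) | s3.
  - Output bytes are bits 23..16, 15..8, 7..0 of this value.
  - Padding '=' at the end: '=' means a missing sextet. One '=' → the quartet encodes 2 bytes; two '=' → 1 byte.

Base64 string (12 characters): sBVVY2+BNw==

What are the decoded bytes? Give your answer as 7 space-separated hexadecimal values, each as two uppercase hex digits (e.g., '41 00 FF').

After char 0 ('s'=44): chars_in_quartet=1 acc=0x2C bytes_emitted=0
After char 1 ('B'=1): chars_in_quartet=2 acc=0xB01 bytes_emitted=0
After char 2 ('V'=21): chars_in_quartet=3 acc=0x2C055 bytes_emitted=0
After char 3 ('V'=21): chars_in_quartet=4 acc=0xB01555 -> emit B0 15 55, reset; bytes_emitted=3
After char 4 ('Y'=24): chars_in_quartet=1 acc=0x18 bytes_emitted=3
After char 5 ('2'=54): chars_in_quartet=2 acc=0x636 bytes_emitted=3
After char 6 ('+'=62): chars_in_quartet=3 acc=0x18DBE bytes_emitted=3
After char 7 ('B'=1): chars_in_quartet=4 acc=0x636F81 -> emit 63 6F 81, reset; bytes_emitted=6
After char 8 ('N'=13): chars_in_quartet=1 acc=0xD bytes_emitted=6
After char 9 ('w'=48): chars_in_quartet=2 acc=0x370 bytes_emitted=6
Padding '==': partial quartet acc=0x370 -> emit 37; bytes_emitted=7

Answer: B0 15 55 63 6F 81 37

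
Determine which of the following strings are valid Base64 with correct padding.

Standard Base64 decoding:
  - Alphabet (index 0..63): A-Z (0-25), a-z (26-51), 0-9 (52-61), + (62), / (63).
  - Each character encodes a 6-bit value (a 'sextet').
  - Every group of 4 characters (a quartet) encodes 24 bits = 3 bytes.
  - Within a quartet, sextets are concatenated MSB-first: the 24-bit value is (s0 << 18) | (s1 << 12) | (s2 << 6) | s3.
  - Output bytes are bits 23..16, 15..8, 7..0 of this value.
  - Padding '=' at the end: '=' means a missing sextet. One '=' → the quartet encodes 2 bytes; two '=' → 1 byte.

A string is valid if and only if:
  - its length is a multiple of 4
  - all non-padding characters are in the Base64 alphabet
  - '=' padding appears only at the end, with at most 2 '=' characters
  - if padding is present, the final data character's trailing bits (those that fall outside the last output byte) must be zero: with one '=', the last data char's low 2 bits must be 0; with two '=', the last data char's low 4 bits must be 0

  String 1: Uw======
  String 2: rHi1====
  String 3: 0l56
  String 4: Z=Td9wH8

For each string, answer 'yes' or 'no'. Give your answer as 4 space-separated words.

String 1: 'Uw======' → invalid (6 pad chars (max 2))
String 2: 'rHi1====' → invalid (4 pad chars (max 2))
String 3: '0l56' → valid
String 4: 'Z=Td9wH8' → invalid (bad char(s): ['=']; '=' in middle)

Answer: no no yes no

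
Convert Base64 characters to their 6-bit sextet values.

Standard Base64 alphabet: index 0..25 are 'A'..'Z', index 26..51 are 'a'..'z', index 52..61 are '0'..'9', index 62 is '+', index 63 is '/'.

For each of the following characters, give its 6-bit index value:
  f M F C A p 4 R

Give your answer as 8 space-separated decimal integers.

'f': a..z range, 26 + ord('f') − ord('a') = 31
'M': A..Z range, ord('M') − ord('A') = 12
'F': A..Z range, ord('F') − ord('A') = 5
'C': A..Z range, ord('C') − ord('A') = 2
'A': A..Z range, ord('A') − ord('A') = 0
'p': a..z range, 26 + ord('p') − ord('a') = 41
'4': 0..9 range, 52 + ord('4') − ord('0') = 56
'R': A..Z range, ord('R') − ord('A') = 17

Answer: 31 12 5 2 0 41 56 17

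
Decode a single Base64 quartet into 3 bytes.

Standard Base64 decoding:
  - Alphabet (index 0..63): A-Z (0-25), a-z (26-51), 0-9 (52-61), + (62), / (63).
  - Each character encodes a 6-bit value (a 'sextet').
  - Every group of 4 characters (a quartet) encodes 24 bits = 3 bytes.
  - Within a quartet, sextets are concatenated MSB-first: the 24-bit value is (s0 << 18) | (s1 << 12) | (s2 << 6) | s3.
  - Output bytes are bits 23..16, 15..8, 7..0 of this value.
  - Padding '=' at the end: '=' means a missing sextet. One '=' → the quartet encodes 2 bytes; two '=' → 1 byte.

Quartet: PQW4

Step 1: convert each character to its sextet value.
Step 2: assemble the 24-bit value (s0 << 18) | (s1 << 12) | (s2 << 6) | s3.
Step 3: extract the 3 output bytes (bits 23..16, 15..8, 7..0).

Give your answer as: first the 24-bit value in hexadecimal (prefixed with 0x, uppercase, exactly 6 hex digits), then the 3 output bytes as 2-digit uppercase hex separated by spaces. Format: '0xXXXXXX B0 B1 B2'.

Answer: 0x3D05B8 3D 05 B8

Derivation:
Sextets: P=15, Q=16, W=22, 4=56
24-bit: (15<<18) | (16<<12) | (22<<6) | 56
      = 0x3C0000 | 0x010000 | 0x000580 | 0x000038
      = 0x3D05B8
Bytes: (v>>16)&0xFF=3D, (v>>8)&0xFF=05, v&0xFF=B8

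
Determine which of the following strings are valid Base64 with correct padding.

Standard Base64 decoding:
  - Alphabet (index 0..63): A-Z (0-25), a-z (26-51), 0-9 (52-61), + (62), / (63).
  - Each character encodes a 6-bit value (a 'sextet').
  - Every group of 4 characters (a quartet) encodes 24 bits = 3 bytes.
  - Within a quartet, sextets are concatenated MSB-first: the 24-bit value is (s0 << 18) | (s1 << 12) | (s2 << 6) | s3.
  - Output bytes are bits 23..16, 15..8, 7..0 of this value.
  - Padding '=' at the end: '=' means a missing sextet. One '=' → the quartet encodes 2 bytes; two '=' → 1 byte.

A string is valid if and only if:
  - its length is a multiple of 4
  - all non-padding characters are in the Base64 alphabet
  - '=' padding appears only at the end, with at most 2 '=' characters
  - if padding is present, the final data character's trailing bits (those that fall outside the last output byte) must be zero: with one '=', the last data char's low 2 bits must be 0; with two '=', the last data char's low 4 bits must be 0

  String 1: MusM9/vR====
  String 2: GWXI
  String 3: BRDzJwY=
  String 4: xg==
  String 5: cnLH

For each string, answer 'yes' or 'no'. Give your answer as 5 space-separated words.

Answer: no yes yes yes yes

Derivation:
String 1: 'MusM9/vR====' → invalid (4 pad chars (max 2))
String 2: 'GWXI' → valid
String 3: 'BRDzJwY=' → valid
String 4: 'xg==' → valid
String 5: 'cnLH' → valid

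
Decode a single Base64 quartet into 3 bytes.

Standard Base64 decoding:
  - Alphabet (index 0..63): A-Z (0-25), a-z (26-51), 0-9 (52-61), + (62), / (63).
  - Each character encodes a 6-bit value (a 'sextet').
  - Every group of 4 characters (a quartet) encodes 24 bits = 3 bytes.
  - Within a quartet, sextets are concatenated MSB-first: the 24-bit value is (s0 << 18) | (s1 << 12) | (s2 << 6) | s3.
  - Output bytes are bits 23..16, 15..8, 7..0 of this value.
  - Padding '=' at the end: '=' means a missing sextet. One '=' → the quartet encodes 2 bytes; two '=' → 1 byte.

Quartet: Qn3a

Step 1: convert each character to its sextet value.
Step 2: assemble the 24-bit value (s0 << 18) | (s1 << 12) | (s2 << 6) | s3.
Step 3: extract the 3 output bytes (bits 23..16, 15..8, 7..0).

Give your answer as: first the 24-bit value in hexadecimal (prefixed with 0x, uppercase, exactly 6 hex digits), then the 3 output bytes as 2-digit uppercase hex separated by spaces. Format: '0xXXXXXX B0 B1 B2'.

Answer: 0x427DDA 42 7D DA

Derivation:
Sextets: Q=16, n=39, 3=55, a=26
24-bit: (16<<18) | (39<<12) | (55<<6) | 26
      = 0x400000 | 0x027000 | 0x000DC0 | 0x00001A
      = 0x427DDA
Bytes: (v>>16)&0xFF=42, (v>>8)&0xFF=7D, v&0xFF=DA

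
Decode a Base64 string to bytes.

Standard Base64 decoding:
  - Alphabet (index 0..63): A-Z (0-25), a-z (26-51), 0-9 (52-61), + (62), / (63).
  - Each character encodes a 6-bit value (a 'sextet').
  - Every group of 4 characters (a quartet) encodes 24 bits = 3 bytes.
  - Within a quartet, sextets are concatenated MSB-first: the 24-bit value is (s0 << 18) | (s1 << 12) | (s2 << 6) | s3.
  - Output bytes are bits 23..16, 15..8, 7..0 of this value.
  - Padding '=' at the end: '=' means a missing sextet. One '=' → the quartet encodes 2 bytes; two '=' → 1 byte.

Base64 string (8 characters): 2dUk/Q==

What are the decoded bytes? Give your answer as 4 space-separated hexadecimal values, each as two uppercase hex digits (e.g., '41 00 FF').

After char 0 ('2'=54): chars_in_quartet=1 acc=0x36 bytes_emitted=0
After char 1 ('d'=29): chars_in_quartet=2 acc=0xD9D bytes_emitted=0
After char 2 ('U'=20): chars_in_quartet=3 acc=0x36754 bytes_emitted=0
After char 3 ('k'=36): chars_in_quartet=4 acc=0xD9D524 -> emit D9 D5 24, reset; bytes_emitted=3
After char 4 ('/'=63): chars_in_quartet=1 acc=0x3F bytes_emitted=3
After char 5 ('Q'=16): chars_in_quartet=2 acc=0xFD0 bytes_emitted=3
Padding '==': partial quartet acc=0xFD0 -> emit FD; bytes_emitted=4

Answer: D9 D5 24 FD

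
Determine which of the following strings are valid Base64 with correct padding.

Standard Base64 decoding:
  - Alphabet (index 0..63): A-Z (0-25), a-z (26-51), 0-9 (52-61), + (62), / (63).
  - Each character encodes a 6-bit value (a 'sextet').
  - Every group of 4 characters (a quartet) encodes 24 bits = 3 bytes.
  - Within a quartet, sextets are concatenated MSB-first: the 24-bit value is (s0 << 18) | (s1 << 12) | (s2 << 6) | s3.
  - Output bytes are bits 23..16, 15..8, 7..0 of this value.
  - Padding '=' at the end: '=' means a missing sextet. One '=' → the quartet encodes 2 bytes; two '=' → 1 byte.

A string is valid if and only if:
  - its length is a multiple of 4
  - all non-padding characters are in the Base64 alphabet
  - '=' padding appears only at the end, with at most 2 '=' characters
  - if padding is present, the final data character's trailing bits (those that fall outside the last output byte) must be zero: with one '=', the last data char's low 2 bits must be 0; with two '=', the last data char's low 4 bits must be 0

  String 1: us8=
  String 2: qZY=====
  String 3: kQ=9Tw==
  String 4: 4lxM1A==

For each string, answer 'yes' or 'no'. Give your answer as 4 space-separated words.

String 1: 'us8=' → valid
String 2: 'qZY=====' → invalid (5 pad chars (max 2))
String 3: 'kQ=9Tw==' → invalid (bad char(s): ['=']; '=' in middle)
String 4: '4lxM1A==' → valid

Answer: yes no no yes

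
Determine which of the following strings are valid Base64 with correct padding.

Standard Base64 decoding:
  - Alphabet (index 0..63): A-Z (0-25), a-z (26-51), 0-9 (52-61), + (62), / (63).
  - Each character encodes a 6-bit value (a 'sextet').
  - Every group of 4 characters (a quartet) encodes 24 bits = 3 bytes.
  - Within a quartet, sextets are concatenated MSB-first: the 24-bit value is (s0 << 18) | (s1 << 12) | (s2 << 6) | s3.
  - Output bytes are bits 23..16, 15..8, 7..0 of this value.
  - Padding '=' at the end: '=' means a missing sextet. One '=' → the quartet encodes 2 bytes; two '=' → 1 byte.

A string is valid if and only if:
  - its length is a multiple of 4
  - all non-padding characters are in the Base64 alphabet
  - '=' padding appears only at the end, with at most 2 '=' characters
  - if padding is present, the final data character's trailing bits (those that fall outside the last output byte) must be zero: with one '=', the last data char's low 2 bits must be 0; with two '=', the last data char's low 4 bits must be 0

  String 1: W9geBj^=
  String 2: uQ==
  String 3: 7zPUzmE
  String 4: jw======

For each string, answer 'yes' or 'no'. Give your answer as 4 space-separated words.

String 1: 'W9geBj^=' → invalid (bad char(s): ['^'])
String 2: 'uQ==' → valid
String 3: '7zPUzmE' → invalid (len=7 not mult of 4)
String 4: 'jw======' → invalid (6 pad chars (max 2))

Answer: no yes no no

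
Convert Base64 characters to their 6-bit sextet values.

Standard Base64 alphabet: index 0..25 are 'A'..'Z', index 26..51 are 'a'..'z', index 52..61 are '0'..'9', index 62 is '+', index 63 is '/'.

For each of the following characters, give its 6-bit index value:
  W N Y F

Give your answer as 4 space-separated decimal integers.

'W': A..Z range, ord('W') − ord('A') = 22
'N': A..Z range, ord('N') − ord('A') = 13
'Y': A..Z range, ord('Y') − ord('A') = 24
'F': A..Z range, ord('F') − ord('A') = 5

Answer: 22 13 24 5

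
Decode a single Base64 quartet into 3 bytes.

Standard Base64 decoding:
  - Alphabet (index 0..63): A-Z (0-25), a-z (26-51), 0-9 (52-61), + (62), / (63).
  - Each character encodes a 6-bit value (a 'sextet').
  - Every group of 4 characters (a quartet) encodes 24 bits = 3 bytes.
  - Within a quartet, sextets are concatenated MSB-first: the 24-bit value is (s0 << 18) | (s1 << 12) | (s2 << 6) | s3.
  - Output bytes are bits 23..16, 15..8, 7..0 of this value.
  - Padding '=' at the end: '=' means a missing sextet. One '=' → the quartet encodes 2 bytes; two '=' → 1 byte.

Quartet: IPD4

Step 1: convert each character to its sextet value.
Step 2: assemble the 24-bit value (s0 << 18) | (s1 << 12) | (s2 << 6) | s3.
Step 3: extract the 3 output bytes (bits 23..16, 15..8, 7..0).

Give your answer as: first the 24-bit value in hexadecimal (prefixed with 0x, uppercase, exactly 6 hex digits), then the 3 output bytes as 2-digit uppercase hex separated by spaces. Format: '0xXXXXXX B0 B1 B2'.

Answer: 0x20F0F8 20 F0 F8

Derivation:
Sextets: I=8, P=15, D=3, 4=56
24-bit: (8<<18) | (15<<12) | (3<<6) | 56
      = 0x200000 | 0x00F000 | 0x0000C0 | 0x000038
      = 0x20F0F8
Bytes: (v>>16)&0xFF=20, (v>>8)&0xFF=F0, v&0xFF=F8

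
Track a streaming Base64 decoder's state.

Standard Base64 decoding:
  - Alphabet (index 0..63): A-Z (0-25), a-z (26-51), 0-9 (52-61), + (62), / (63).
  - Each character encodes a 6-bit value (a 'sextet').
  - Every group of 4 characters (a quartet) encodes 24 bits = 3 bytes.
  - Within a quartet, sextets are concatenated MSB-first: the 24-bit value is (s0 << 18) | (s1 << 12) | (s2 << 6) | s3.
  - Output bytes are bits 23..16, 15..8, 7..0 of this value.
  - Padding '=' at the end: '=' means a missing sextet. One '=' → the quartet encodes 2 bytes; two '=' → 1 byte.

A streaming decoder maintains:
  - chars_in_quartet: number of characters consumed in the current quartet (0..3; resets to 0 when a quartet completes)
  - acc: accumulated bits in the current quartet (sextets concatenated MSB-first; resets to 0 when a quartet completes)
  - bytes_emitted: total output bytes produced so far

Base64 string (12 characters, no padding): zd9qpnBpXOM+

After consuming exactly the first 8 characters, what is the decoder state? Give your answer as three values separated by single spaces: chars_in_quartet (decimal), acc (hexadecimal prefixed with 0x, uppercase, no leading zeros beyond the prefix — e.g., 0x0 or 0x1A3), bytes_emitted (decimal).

After char 0 ('z'=51): chars_in_quartet=1 acc=0x33 bytes_emitted=0
After char 1 ('d'=29): chars_in_quartet=2 acc=0xCDD bytes_emitted=0
After char 2 ('9'=61): chars_in_quartet=3 acc=0x3377D bytes_emitted=0
After char 3 ('q'=42): chars_in_quartet=4 acc=0xCDDF6A -> emit CD DF 6A, reset; bytes_emitted=3
After char 4 ('p'=41): chars_in_quartet=1 acc=0x29 bytes_emitted=3
After char 5 ('n'=39): chars_in_quartet=2 acc=0xA67 bytes_emitted=3
After char 6 ('B'=1): chars_in_quartet=3 acc=0x299C1 bytes_emitted=3
After char 7 ('p'=41): chars_in_quartet=4 acc=0xA67069 -> emit A6 70 69, reset; bytes_emitted=6

Answer: 0 0x0 6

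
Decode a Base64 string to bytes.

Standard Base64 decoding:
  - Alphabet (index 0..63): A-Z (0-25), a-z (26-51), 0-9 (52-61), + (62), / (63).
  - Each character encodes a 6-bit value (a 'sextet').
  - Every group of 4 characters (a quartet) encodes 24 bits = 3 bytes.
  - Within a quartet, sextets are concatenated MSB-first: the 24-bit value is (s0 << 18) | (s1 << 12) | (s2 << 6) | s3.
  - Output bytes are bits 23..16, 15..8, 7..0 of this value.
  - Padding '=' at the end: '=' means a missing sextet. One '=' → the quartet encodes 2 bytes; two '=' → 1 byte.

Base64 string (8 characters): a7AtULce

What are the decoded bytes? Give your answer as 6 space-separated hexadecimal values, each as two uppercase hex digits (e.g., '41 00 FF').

Answer: 6B B0 2D 50 B7 1E

Derivation:
After char 0 ('a'=26): chars_in_quartet=1 acc=0x1A bytes_emitted=0
After char 1 ('7'=59): chars_in_quartet=2 acc=0x6BB bytes_emitted=0
After char 2 ('A'=0): chars_in_quartet=3 acc=0x1AEC0 bytes_emitted=0
After char 3 ('t'=45): chars_in_quartet=4 acc=0x6BB02D -> emit 6B B0 2D, reset; bytes_emitted=3
After char 4 ('U'=20): chars_in_quartet=1 acc=0x14 bytes_emitted=3
After char 5 ('L'=11): chars_in_quartet=2 acc=0x50B bytes_emitted=3
After char 6 ('c'=28): chars_in_quartet=3 acc=0x142DC bytes_emitted=3
After char 7 ('e'=30): chars_in_quartet=4 acc=0x50B71E -> emit 50 B7 1E, reset; bytes_emitted=6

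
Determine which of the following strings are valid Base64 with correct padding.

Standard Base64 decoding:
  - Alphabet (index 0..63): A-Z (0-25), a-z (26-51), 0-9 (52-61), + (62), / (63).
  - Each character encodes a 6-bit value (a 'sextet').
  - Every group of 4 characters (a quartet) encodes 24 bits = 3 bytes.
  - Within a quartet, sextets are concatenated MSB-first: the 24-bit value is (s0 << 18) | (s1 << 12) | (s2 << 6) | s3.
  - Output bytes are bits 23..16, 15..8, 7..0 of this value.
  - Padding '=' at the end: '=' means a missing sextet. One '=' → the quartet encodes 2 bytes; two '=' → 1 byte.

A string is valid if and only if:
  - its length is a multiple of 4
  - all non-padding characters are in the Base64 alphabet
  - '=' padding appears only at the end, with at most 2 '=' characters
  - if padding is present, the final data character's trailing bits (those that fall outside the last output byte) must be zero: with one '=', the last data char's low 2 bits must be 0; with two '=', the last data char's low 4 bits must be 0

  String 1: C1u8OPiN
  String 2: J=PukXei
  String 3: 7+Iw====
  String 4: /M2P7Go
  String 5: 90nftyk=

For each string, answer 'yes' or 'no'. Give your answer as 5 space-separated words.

Answer: yes no no no yes

Derivation:
String 1: 'C1u8OPiN' → valid
String 2: 'J=PukXei' → invalid (bad char(s): ['=']; '=' in middle)
String 3: '7+Iw====' → invalid (4 pad chars (max 2))
String 4: '/M2P7Go' → invalid (len=7 not mult of 4)
String 5: '90nftyk=' → valid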